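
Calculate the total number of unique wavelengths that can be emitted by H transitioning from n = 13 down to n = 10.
6

The electron can occupy levels n = 10, 11, ..., 13 during de-excitation — that is m = 13 - 10 + 1 = 4 distinct levels.

The number of distinct spectral lines equals the number of ways to choose 2 of these m levels (each pair gives one possible emission transition):

Number of lines = m(m-1)/2 = 4×3/2 = 6

These correspond to all possible transitions between the 4 levels:
13 → 12, 13 → 11, 13 → 10, 12 → 11, 12 → 10, 11 → 10

Each transition produces a photon with a unique energy (and thus wavelength). This count does not depend on Z.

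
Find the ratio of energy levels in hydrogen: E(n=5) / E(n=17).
11.5600

Using E_n = -13.6057 Z² / n² eV with Z = 1:

E_5 = -13.6057 / 5² = -13.6057 / 25 = -0.5442280000 eV
E_17 = -13.6057 / 17² = -13.6057 / 289 = -0.0470785467 eV

The ratio is:
E_5/E_17 = (-0.5442280000) / (-0.0470785467)
E_5/E_17 = (-13.6057/25) / (-13.6057/289)
E_5/E_17 = 289/25
E_5/E_17 = 11.5600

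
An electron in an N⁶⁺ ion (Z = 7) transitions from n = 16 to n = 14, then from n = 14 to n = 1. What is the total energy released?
664.07508 eV

The energy levels of N⁶⁺ are E_n = -13.6057 × 7² / n² eV.

First transition (16 → 14):
ΔE₁ = |E_14 - E_16|
ΔE₁ = |-3.40142500000 - (-2.60421601563)| = 0.79720898 eV

Second transition (14 → 1):
ΔE₂ = |E_1 - E_14|
ΔE₂ = |-666.67930000000 - (-3.40142500000)| = 663.27787500 eV

Total energy released:
E_total = ΔE₁ + ΔE₂ = 0.79720898 + 663.27787500 = 664.07508 eV

Note: This equals the direct transition 16 → 1: 664.07508 eV ✓
Energy is conserved regardless of the path taken.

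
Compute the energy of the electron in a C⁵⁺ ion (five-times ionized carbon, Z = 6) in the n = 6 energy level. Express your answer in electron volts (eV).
-13.60570 eV

The energy levels of a hydrogen-like atom are given by:
E_n = -13.6057 Z² / n² eV  (with Z = 6 for C⁵⁺)

For n = 6:
E_6 = -13.6057 × 6² / 6²
E_6 = -13.6057 × 36 / 36
E_6 = -13.60570 eV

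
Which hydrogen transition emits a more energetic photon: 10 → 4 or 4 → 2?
4 → 2

Calculate the energy for each transition:

Transition 10 → 4:
ΔE₁ = |E_4 - E_10| = |-13.6057/4² - (-13.6057/10²)|
ΔE₁ = |-0.850356250000 - (-0.136057000000)| = 0.714299250 eV

Transition 4 → 2:
ΔE₂ = |E_2 - E_4| = |-13.6057/2² - (-13.6057/4²)|
ΔE₂ = |-3.401425000000 - (-0.850356250000)| = 2.551068750 eV

Since 2.551068750 eV > 0.714299250 eV, the transition 4 → 2 emits the more energetic photon.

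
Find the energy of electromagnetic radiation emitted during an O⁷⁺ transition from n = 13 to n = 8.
8.453246 eV

The energy levels are E_n = -13.6057 Z² eV / n².

Energy at n = 13: E_13 = -13.6057 × 8² / 13² = -5.152454438 eV
Energy at n = 8: E_8 = -13.6057 × 8² / 8² = -13.605700000 eV

For emission (electron falling to lower state), the photon energy is:
E_photon = E_13 - E_8 = |-5.152454438 - (-13.605700000)|
E_photon = 8.453246 eV

This energy is carried away by the emitted photon.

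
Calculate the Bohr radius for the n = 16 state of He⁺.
6.7735 nm (or 67.7347 Å)

The Bohr radius formula is:
r_n = n² a₀ / Z

where a₀ = 0.0529177 nm is the Bohr radius.

For He⁺ (Z = 2) at n = 16:
r_16 = 16² × 0.0529177 nm / 2
r_16 = 256 × 0.0529177 nm / 2
r_16 = 13.54693 nm / 2
r_16 = 6.7735 nm

The electron orbits at approximately 6.7735 nm from the nucleus.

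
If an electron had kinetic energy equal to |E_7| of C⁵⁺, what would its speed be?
1.88e+06 m/s (or 0.625% of c)

The binding energy at n = 7 for C⁵⁺ is:
E_7 = -13.6057 × 6²/7² = -9.99602 eV
|E_7| = 9.99602 eV

Convert to Joules:
KE = 9.99602 eV × (1.602177 × 10⁻¹⁹ J/eV) = 1.6015e-18 J

Using KE = ½mv²:
v = √(2·KE/m_e)
v = √(2 × 1.6015e-18 J / 9.10938 × 10⁻³¹ kg)
v = 1.88e+06 m/s

This is approximately 0.625% the speed of light.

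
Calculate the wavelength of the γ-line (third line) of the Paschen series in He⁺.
273.38 nm

The lines of a series are numbered from the longest wavelength (smallest ΔE) outward; the third line is the transition from n = n_f + 3 to n_f.
The Paschen series has all transitions ending at n_f = 3.

For He⁺ (Z = 2), the third line (γ-line) is the jump from n = 6 to n = 3:
E_6 = -13.6057 × 2² / 6² = -1.511744 eV
E_3 = -13.6057 × 2² / 3² = -6.046978 eV
ΔE = E_6 - E_3 = 4.535234 eV

λ = hc/E = 1239.84 eV·nm / 4.535234 eV
λ = 273.38 nm

This is the γ-line of the Paschen series in He⁺.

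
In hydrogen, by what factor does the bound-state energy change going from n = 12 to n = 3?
16.0000

Using E_n = -13.6057 Z² / n² eV with Z = 1:

E_3 = -13.6057 / 3² = -13.6057 / 9 = -1.5117444444 eV
E_12 = -13.6057 / 12² = -13.6057 / 144 = -0.0944840278 eV

The ratio is:
E_3/E_12 = (-1.5117444444) / (-0.0944840278)
E_3/E_12 = (-13.6057/9) / (-13.6057/144)
E_3/E_12 = 144/9
E_3/E_12 = 16.0000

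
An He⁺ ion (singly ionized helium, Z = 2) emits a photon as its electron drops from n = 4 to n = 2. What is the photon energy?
10.20 eV

The energy levels are E_n = -13.6057 Z² eV / n².

Energy at n = 4: E_4 = -13.6057 × 2² / 4² = -3.40143 eV
Energy at n = 2: E_2 = -13.6057 × 2² / 2² = -13.60570 eV

For emission (electron falling to lower state), the photon energy is:
E_photon = E_4 - E_2 = |-3.40143 - (-13.60570)|
E_photon = 10.20 eV

This energy is carried away by the emitted photon.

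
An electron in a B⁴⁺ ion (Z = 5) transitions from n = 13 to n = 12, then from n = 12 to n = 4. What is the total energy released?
19.24623 eV

The energy levels of B⁴⁺ are E_n = -13.6057 × 5² / n² eV.

First transition (13 → 12):
ΔE₁ = |E_12 - E_13|
ΔE₁ = |-2.36210069444 - (-2.01267751479)| = 0.34942318 eV

Second transition (12 → 4):
ΔE₂ = |E_4 - E_12|
ΔE₂ = |-21.25890625000 - (-2.36210069444)| = 18.89680556 eV

Total energy released:
E_total = ΔE₁ + ΔE₂ = 0.34942318 + 18.89680556 = 19.24623 eV

Note: This equals the direct transition 13 → 4: 19.24623 eV ✓
Energy is conserved regardless of the path taken.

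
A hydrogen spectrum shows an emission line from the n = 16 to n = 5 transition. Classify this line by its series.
Pfund series

The spectral series in hydrogen are named based on the final (lower) energy level:
- Lyman series: n_final = 1 (ultraviolet)
- Balmer series: n_final = 2 (visible/near-UV)
- Paschen series: n_final = 3 (infrared)
- Brackett series: n_final = 4 (infrared)
- Pfund series: n_final = 5 (far infrared)

Since this transition ends at n = 5, it belongs to the Pfund series.

For reference, this 16 → 5 line has photon energy
ΔE = 13.6057 eV × (1/5² - 1/16²) = 0.49108073 eV,
corresponding to wavelength λ = hc/ΔE = 1239.84 eV·nm / 0.49108073 eV = 2524.72 nm in the far infrared region.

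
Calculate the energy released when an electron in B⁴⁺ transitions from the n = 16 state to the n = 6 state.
8.11972 eV

The energy levels are E_n = -13.6057 Z² eV / n².

Energy at n = 16: E_16 = -13.6057 × 5² / 16² = -1.32868164 eV
Energy at n = 6: E_6 = -13.6057 × 5² / 6² = -9.44840278 eV

For emission (electron falling to lower state), the photon energy is:
E_photon = E_16 - E_6 = |-1.32868164 - (-9.44840278)|
E_photon = 8.11972 eV

This energy is carried away by the emitted photon.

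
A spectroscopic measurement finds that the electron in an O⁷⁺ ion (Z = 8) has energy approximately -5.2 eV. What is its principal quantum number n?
n = 13

The exact energy levels follow E_n = -13.6057 Z² / n² eV with Z = 8.

The measured value (-5.2 eV) is reported to only 2 significant figures, so we must test candidate n values and see which one matches to that precision.

Candidate energies:
  n = 11:  E = -13.6057 × 8² / 11² = -7.19640 eV
  n = 12:  E = -13.6057 × 8² / 12² = -6.04698 eV
  n = 13:  E = -13.6057 × 8² / 13² = -5.15245 eV  ← matches
  n = 14:  E = -13.6057 × 8² / 14² = -4.44268 eV
  n = 15:  E = -13.6057 × 8² / 15² = -3.87007 eV

Checking against the measurement of -5.2 eV (2 sig figs), only n = 13 agrees:
E_13 = -5.15245 eV, which rounds to -5.2 eV ✓

Therefore n = 13.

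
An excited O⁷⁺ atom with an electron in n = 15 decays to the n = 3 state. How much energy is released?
92.88 eV

The energy levels are E_n = -13.6057 Z² eV / n².

Energy at n = 15: E_15 = -13.6057 × 8² / 15² = -3.87007 eV
Energy at n = 3: E_3 = -13.6057 × 8² / 3² = -96.75164 eV

For emission (electron falling to lower state), the photon energy is:
E_photon = E_15 - E_3 = |-3.87007 - (-96.75164)|
E_photon = 92.88 eV

This energy is carried away by the emitted photon.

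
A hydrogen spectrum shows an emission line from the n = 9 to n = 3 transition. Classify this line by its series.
Paschen series

The spectral series in hydrogen are named based on the final (lower) energy level:
- Lyman series: n_final = 1 (ultraviolet)
- Balmer series: n_final = 2 (visible/near-UV)
- Paschen series: n_final = 3 (infrared)
- Brackett series: n_final = 4 (infrared)
- Pfund series: n_final = 5 (far infrared)

Since this transition ends at n = 3, it belongs to the Paschen series.

For reference, this 9 → 3 line has photon energy
ΔE = 13.6057 eV × (1/3² - 1/9²) = 1.3437728 eV,
corresponding to wavelength λ = hc/ΔE = 1239.84 eV·nm / 1.3437728 eV = 922.656 nm in the infrared region.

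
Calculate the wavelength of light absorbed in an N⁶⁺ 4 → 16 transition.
31.74 nm

First, find the transition energy using E_n = -13.6057 Z² / n² eV:
E_4 = -13.6057 × 7² / 4² = -41.6675 eV
E_16 = -13.6057 × 7² / 16² = -2.6042 eV

Photon energy: |ΔE| = |E_16 - E_4| = 39.0633 eV

Convert to wavelength using E = hc/λ with hc = 1239.84 eV·nm:
λ = hc/E = 1239.84 eV·nm / 39.0633 eV
λ = 31.74 nm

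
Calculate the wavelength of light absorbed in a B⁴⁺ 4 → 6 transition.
104.978 nm

First, find the transition energy using E_n = -13.6057 Z² / n² eV:
E_4 = -13.6057 × 5² / 4² = -21.258906 eV
E_6 = -13.6057 × 5² / 6² = -9.448403 eV

Photon energy: |ΔE| = |E_6 - E_4| = 11.810503 eV

Convert to wavelength using E = hc/λ with hc = 1239.84 eV·nm:
λ = hc/E = 1239.84 eV·nm / 11.810503 eV
λ = 104.978 nm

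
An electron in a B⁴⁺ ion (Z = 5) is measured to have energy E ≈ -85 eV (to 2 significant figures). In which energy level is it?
n = 2

The exact energy levels follow E_n = -13.6057 Z² / n² eV with Z = 5.

The measured value (-85 eV) is reported to only 2 significant figures, so we must test candidate n values and see which one matches to that precision.

Candidate energies:
  n = 1:  E = -13.6057 × 5² / 1² = -340.14250 eV
  n = 2:  E = -13.6057 × 5² / 2² = -85.03563 eV  ← matches
  n = 3:  E = -13.6057 × 5² / 3² = -37.79361 eV
  n = 4:  E = -13.6057 × 5² / 4² = -21.25891 eV

Checking against the measurement of -85 eV (2 sig figs), only n = 2 agrees:
E_2 = -85.03563 eV, which rounds to -85 eV ✓

Therefore n = 2.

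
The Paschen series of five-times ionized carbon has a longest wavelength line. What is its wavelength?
52.07229 nm

The longest wavelength corresponds to the smallest energy transition in the series.
The Paschen series has all transitions ending at n_f = 3.

For C⁵⁺ (Z = 6), the first line (α-line) is the jump from n = 4 to n = 3:
E_4 = -13.6057 × 6² / 4² = -30.6128250 eV
E_3 = -13.6057 × 6² / 3² = -54.4228000 eV
ΔE = E_4 - E_3 = 23.8099750 eV

λ = hc/E = 1239.84 eV·nm / 23.8099750 eV
λ = 52.07229 nm

This is the α-line of the Paschen series in C⁵⁺.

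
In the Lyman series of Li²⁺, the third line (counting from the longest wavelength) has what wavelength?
10.800179 nm

The lines of a series are numbered from the longest wavelength (smallest ΔE) outward; the third line is the transition from n = n_f + 3 to n_f.
The Lyman series has all transitions ending at n_f = 1.

For Li²⁺ (Z = 3), the third line (γ-line) is the jump from n = 4 to n = 1:
E_4 = -13.6057 × 3² / 4² = -7.65320625 eV
E_1 = -13.6057 × 3² / 1² = -122.45130000 eV
ΔE = E_4 - E_1 = 114.79809375 eV

λ = hc/E = 1239.84 eV·nm / 114.79809375 eV
λ = 10.800179 nm

This is the γ-line of the Lyman series in Li²⁺.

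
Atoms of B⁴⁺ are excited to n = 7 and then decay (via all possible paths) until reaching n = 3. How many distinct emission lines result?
10

The electron can occupy levels n = 3, 4, ..., 7 during de-excitation — that is m = 7 - 3 + 1 = 5 distinct levels.

The number of distinct spectral lines equals the number of ways to choose 2 of these m levels (each pair gives one possible emission transition):

Number of lines = m(m-1)/2 = 5×4/2 = 10

These correspond to all possible transitions between the 5 levels:
7 → 6, 7 → 5, 7 → 4, 7 → 3, 6 → 5, 6 → 4, 6 → 3, 5 → 4...

Each transition produces a photon with a unique energy (and thus wavelength). This count does not depend on Z.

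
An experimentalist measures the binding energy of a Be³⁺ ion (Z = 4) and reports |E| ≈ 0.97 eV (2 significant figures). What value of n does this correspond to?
n = 15

The exact energy levels follow E_n = -13.6057 Z² / n² eV with Z = 4.

The measured value (-0.97 eV) is reported to only 2 significant figures, so we must test candidate n values and see which one matches to that precision.

Candidate energies:
  n = 13:  E = -13.6057 × 4² / 13² = -1.28811 eV
  n = 14:  E = -13.6057 × 4² / 14² = -1.11067 eV
  n = 15:  E = -13.6057 × 4² / 15² = -0.96752 eV  ← matches
  n = 16:  E = -13.6057 × 4² / 16² = -0.85036 eV
  n = 17:  E = -13.6057 × 4² / 17² = -0.75326 eV

Checking against the measurement of -0.97 eV (2 sig figs), only n = 15 agrees:
E_15 = -0.96752 eV, which rounds to -0.97 eV ✓

Therefore n = 15.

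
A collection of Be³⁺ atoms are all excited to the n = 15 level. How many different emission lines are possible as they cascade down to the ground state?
105

The electron can occupy levels n = 1, 2, ..., 15 during de-excitation — that is m = 15 - 1 + 1 = 15 distinct levels.

The number of distinct spectral lines equals the number of ways to choose 2 of these m levels (each pair gives one possible emission transition):

Number of lines = m(m-1)/2 = 15×14/2 = 105

These correspond to all possible transitions between the 15 levels:
15 → 14, 15 → 13, 15 → 12, 15 → 11, 15 → 10, 15 → 9, 15 → 8, 15 → 7...

Each transition produces a photon with a unique energy (and thus wavelength). This count does not depend on Z.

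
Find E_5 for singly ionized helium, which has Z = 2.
-2.18 eV

For hydrogen-like ions, the energy levels scale with Z²:
E_n = -13.6057 Z² / n² eV

For He⁺ (Z = 2) at n = 5:
E_5 = -13.6057 × 2² / 5²
E_5 = -13.6057 × 4 / 25
E_5 = -54.4228 / 25
E_5 = -2.18 eV

The energy is 4 times more negative than hydrogen at the same n due to the stronger nuclear charge.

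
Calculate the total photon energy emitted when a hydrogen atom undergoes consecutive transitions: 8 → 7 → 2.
3.19 eV

The energy levels of hydrogen are E_n = -13.6057 / n² eV.

First transition (8 → 7):
ΔE₁ = |E_7 - E_8|
ΔE₁ = |-0.27766735 - (-0.21258906)| = 0.06508 eV

Second transition (7 → 2):
ΔE₂ = |E_2 - E_7|
ΔE₂ = |-3.40142500 - (-0.27766735)| = 3.12376 eV

Total energy released:
E_total = ΔE₁ + ΔE₂ = 0.06508 + 3.12376 = 3.19 eV

Note: This equals the direct transition 8 → 2: 3.19 eV ✓
Energy is conserved regardless of the path taken.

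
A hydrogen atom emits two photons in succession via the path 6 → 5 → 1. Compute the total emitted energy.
13.228 eV

The energy levels of hydrogen are E_n = -13.6057 / n² eV.

First transition (6 → 5):
ΔE₁ = |E_5 - E_6|
ΔE₁ = |-0.544228000 - (-0.377936111)| = 0.166292 eV

Second transition (5 → 1):
ΔE₂ = |E_1 - E_5|
ΔE₂ = |-13.605700000 - (-0.544228000)| = 13.061472 eV

Total energy released:
E_total = ΔE₁ + ΔE₂ = 0.166292 + 13.061472 = 13.228 eV

Note: This equals the direct transition 6 → 1: 13.228 eV ✓
Energy is conserved regardless of the path taken.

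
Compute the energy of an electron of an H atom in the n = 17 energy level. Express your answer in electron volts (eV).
-0.05 eV

The energy levels of a hydrogen-like atom are given by:
E_n = -13.6057 eV / n²

For n = 17:
E_17 = -13.6057 eV / 17²
E_17 = -13.6057 eV / 289
E_17 = -0.05 eV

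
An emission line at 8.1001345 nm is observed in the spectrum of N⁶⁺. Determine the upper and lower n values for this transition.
n = 7 → n = 2

First, find the photon energy from the wavelength (hc = 1239.84 eV·nm):
E = hc/λ = 1239.84 eV·nm / 8.1001345 nm = 153.06413 eV

The energy levels of N⁶⁺ satisfy E_n = -13.6057 × 7² / n² eV, so an emission n_i → n_f releases
ΔE = 13.6057 × 7² × (1/n_f² − 1/n_i²) eV.

Setting ΔE equal to the photon energy:
1/n_f² − 1/n_i² = 153.06413 / (13.6057 × 7²) = 0.22959184

Since 1/n_i² must be positive, we need 1/n_f² > 0.22959184, i.e. n_f ≤ 2. For each allowed n_f, solve n_i = (1/n_f² − 0.22959184)^(−1/2) and check whether it is a whole number:
  n_f = 1: 1/n_i² = 1.00000000 − 0.22959184 = 0.77040816 → n_i = 1.139  (not an integer) ✗
  n_f = 2: 1/n_i² = 0.25000000 − 0.22959184 = 0.02040816 → n_i = 7.000  → integer, n_i = 7 ✓

Only n_f = 2 gives an integer upper level, n_i = 7.

The transition is from n = 7 to n = 2 (emission).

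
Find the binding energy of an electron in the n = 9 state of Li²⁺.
1.511744 eV

The ionization energy is the energy needed to remove the electron completely (n → ∞).

For a hydrogen-like ion with Z = 3, E_n = -13.6057 Z² / n² eV.

At n = 9: E_9 = -13.6057 × 3² / 9² = -1.511744444 eV
At n = ∞: E_∞ = 0 eV

Ionization energy = E_∞ - E_9 = 0 - (-1.511744444) = 1.511744444 eV
Ionization energy ≈ 1.511744 eV

This is also called the binding energy of the electron in state n = 9.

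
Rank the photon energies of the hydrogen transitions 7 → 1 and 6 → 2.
7 → 1

Calculate the energy for each transition:

Transition 7 → 1:
ΔE₁ = |E_1 - E_7| = |-13.6057/1² - (-13.6057/7²)|
ΔE₁ = |-13.60570000 - (-0.27766735)| = 13.32803 eV

Transition 6 → 2:
ΔE₂ = |E_2 - E_6| = |-13.6057/2² - (-13.6057/6²)|
ΔE₂ = |-3.40142500 - (-0.37793611)| = 3.02349 eV

Since 13.32803 eV > 3.02349 eV, the transition 7 → 1 emits the more energetic photon.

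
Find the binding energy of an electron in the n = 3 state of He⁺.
6.04698 eV

The ionization energy is the energy needed to remove the electron completely (n → ∞).

For a hydrogen-like ion with Z = 2, E_n = -13.6057 Z² / n² eV.

At n = 3: E_3 = -13.6057 × 2² / 3² = -6.04697778 eV
At n = ∞: E_∞ = 0 eV

Ionization energy = E_∞ - E_3 = 0 - (-6.04697778) = 6.04697778 eV
Ionization energy ≈ 6.04698 eV

This is also called the binding energy of the electron in state n = 3.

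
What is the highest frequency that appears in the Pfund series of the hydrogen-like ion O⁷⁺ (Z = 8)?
8.422e+15 Hz

The series limit corresponds to the transition from n = ∞ to n = 5.
This is the highest energy (shortest wavelength) transition in the Pfund series.

E_∞ = 0 eV
E_5 = -13.6057 × 8² / 5² = -34.83059 eV

Energy at series limit:
ΔE = E_∞ - E_5 = 0 - (-34.83059) = 34.83059 eV
E = 34.83059 eV × (1.602177 × 10⁻¹⁹ J/eV) = 5.58048e-18 J
f = E/h = 5.58048e-18 J / (6.62607 × 10⁻³⁴ J·s) = 8.422e+15 Hz

This energy equals the ionization energy from the n = 5 state of O⁷⁺.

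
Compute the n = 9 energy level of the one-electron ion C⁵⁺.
-6.047 eV

For hydrogen-like ions, the energy levels scale with Z²:
E_n = -13.6057 Z² / n² eV

For C⁵⁺ (Z = 6) at n = 9:
E_9 = -13.6057 × 6² / 9²
E_9 = -13.6057 × 36 / 81
E_9 = -489.8052 / 81
E_9 = -6.047 eV

The energy is 36 times more negative than hydrogen at the same n due to the stronger nuclear charge.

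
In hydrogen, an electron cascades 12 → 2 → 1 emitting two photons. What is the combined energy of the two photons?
13.51122 eV

The energy levels of hydrogen are E_n = -13.6057 / n² eV.

First transition (12 → 2):
ΔE₁ = |E_2 - E_12|
ΔE₁ = |-3.40142500000 - (-0.09448402778)| = 3.30694097 eV

Second transition (2 → 1):
ΔE₂ = |E_1 - E_2|
ΔE₂ = |-13.60570000000 - (-3.40142500000)| = 10.20427500 eV

Total energy released:
E_total = ΔE₁ + ΔE₂ = 3.30694097 + 10.20427500 = 13.51122 eV

Note: This equals the direct transition 12 → 1: 13.51122 eV ✓
Energy is conserved regardless of the path taken.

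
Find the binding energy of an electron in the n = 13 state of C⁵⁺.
2.89826 eV

The ionization energy is the energy needed to remove the electron completely (n → ∞).

For a hydrogen-like ion with Z = 6, E_n = -13.6057 Z² / n² eV.

At n = 13: E_13 = -13.6057 × 6² / 13² = -2.89825562 eV
At n = ∞: E_∞ = 0 eV

Ionization energy = E_∞ - E_13 = 0 - (-2.89825562) = 2.89825562 eV
Ionization energy ≈ 2.89826 eV

This is also called the binding energy of the electron in state n = 13.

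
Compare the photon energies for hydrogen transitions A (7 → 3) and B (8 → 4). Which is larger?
7 → 3

Calculate the energy for each transition:

Transition 7 → 3:
ΔE₁ = |E_3 - E_7| = |-13.6057/3² - (-13.6057/7²)|
ΔE₁ = |-1.51174444 - (-0.27766735)| = 1.23408 eV

Transition 8 → 4:
ΔE₂ = |E_4 - E_8| = |-13.6057/4² - (-13.6057/8²)|
ΔE₂ = |-0.85035625 - (-0.21258906)| = 0.63777 eV

Since 1.23408 eV > 0.63777 eV, the transition 7 → 3 emits the more energetic photon.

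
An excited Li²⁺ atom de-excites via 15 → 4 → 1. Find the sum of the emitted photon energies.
121.907 eV

The energy levels of Li²⁺ are E_n = -13.6057 × 3² / n² eV.

First transition (15 → 4):
ΔE₁ = |E_4 - E_15|
ΔE₁ = |-7.653206250 - (-0.544228000)| = 7.108978 eV

Second transition (4 → 1):
ΔE₂ = |E_1 - E_4|
ΔE₂ = |-122.451300000 - (-7.653206250)| = 114.798094 eV

Total energy released:
E_total = ΔE₁ + ΔE₂ = 7.108978 + 114.798094 = 121.907 eV

Note: This equals the direct transition 15 → 1: 121.907 eV ✓
Energy is conserved regardless of the path taken.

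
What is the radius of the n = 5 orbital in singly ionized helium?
0.6615 nm (or 6.6147 Å)

The Bohr radius formula is:
r_n = n² a₀ / Z

where a₀ = 0.0529177 nm is the Bohr radius.

For He⁺ (Z = 2) at n = 5:
r_5 = 5² × 0.0529177 nm / 2
r_5 = 25 × 0.0529177 nm / 2
r_5 = 1.32294 nm / 2
r_5 = 0.6615 nm

The electron orbits at approximately 0.6615 nm from the nucleus.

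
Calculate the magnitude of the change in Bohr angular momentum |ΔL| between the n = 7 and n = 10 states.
3.16372e-34 J·s (or 3ℏ)

In the Bohr model, L_n = nℏ where ℏ = 1.0545718e-34 J·s.

L_10 = 10ℏ = 1.0545718e-33 J·s
L_7 = 7ℏ = 7.3820026e-34 J·s

ΔL = L_10 - L_7 = (10 - 7)ℏ = 3ℏ
ΔL = 3 × 1.0545718e-34 J·s = 3.16372e-34 J·s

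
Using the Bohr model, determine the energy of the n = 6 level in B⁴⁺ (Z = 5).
-9.45 eV

For hydrogen-like ions, the energy levels scale with Z²:
E_n = -13.6057 Z² / n² eV

For B⁴⁺ (Z = 5) at n = 6:
E_6 = -13.6057 × 5² / 6²
E_6 = -13.6057 × 25 / 36
E_6 = -340.1425 / 36
E_6 = -9.45 eV

The energy is 25 times more negative than hydrogen at the same n due to the stronger nuclear charge.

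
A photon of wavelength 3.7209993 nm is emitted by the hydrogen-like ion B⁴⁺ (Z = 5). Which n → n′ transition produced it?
n = 7 → n = 1

First, find the photon energy from the wavelength (hc = 1239.84 eV·nm):
E = hc/λ = 1239.84 eV·nm / 3.7209993 nm = 333.20082 eV

The energy levels of B⁴⁺ satisfy E_n = -13.6057 × 5² / n² eV, so an emission n_i → n_f releases
ΔE = 13.6057 × 5² × (1/n_f² − 1/n_i²) eV.

Setting ΔE equal to the photon energy:
1/n_f² − 1/n_i² = 333.20082 / (13.6057 × 5²) = 0.97959185

Since 1/n_i² must be positive, we need 1/n_f² > 0.97959185, i.e. n_f ≤ 1. For each allowed n_f, solve n_i = (1/n_f² − 0.97959185)^(−1/2) and check whether it is a whole number:
  n_f = 1: 1/n_i² = 1.00000000 − 0.97959185 = 0.02040815 → n_i = 7.000  → integer, n_i = 7 ✓

Only n_f = 1 gives an integer upper level, n_i = 7.

The transition is from n = 7 to n = 1 (emission).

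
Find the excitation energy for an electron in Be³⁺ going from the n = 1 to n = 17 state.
216.9379 eV

The energy levels of a hydrogen-like atom are E_n = -13.6057 Z² eV / n².

Energy at n = 1: E_1 = -13.6057 × 4² / 1² = -217.6912000 eV
Energy at n = 17: E_17 = -13.6057 × 4² / 17² = -0.7532567 eV

The excitation energy is the difference:
ΔE = E_17 - E_1
ΔE = -0.7532567 - (-217.6912000)
ΔE = 216.9379 eV

Since this is positive, energy must be absorbed (photon absorption).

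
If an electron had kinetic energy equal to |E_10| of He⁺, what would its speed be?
4.38e+05 m/s (or 0.15% of c)

The binding energy at n = 10 for He⁺ is:
E_10 = -13.6057 × 2²/10² = -0.544228 eV
|E_10| = 0.544228 eV

Convert to Joules:
KE = 0.544228 eV × (1.602177 × 10⁻¹⁹ J/eV) = 8.7195e-20 J

Using KE = ½mv²:
v = √(2·KE/m_e)
v = √(2 × 8.7195e-20 J / 9.10938 × 10⁻³¹ kg)
v = 4.38e+05 m/s

This is approximately 0.15% the speed of light.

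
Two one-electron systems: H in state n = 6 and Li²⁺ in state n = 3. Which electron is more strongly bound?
Li²⁺ at n = 3 (E = -13.60570 eV)

Using E_n = -13.6057 Z² / n² eV:

H (Z = 1) at n = 6:
E = -13.6057 × 1² / 6² = -13.6057 × 1 / 36 = -0.37793611 eV

Li²⁺ (Z = 3) at n = 3:
E = -13.6057 × 3² / 3² = -13.6057 × 9 / 9 = -13.60570000 eV

Since -13.60570000 eV < -0.37793611 eV,
Li²⁺ at n = 3 is more tightly bound (requires more energy to ionize).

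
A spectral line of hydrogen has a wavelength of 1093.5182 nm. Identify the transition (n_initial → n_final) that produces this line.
n = 6 → n = 3

First, find the photon energy from the wavelength (hc = 1239.84 eV·nm):
E = hc/λ = 1239.84 eV·nm / 1093.5182 nm = 1.1338083 eV

The energy levels of hydrogen satisfy E_n = -13.6057 / n² eV, so an emission n_i → n_f releases
ΔE = 13.6057 × (1/n_f² − 1/n_i²) eV.

Setting ΔE equal to the photon energy:
1/n_f² − 1/n_i² = 1.1338083 / 13.6057 = 0.083333331

Since 1/n_i² must be positive, we need 1/n_f² > 0.083333331, i.e. n_f ≤ 3. For each allowed n_f, solve n_i = (1/n_f² − 0.083333331)^(−1/2) and check whether it is a whole number:
  n_f = 1: 1/n_i² = 1.000000000 − 0.083333331 = 0.916666669 → n_i = 1.044  (not an integer) ✗
  n_f = 2: 1/n_i² = 0.250000000 − 0.083333331 = 0.166666669 → n_i = 2.449  (not an integer) ✗
  n_f = 3: 1/n_i² = 0.111111111 − 0.083333331 = 0.027777780 → n_i = 6.000  → integer, n_i = 6 ✓

Only n_f = 3 gives an integer upper level, n_i = 6.

The transition is from n = 6 to n = 3 (emission).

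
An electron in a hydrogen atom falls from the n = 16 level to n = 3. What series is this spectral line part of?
Paschen series

The spectral series in hydrogen are named based on the final (lower) energy level:
- Lyman series: n_final = 1 (ultraviolet)
- Balmer series: n_final = 2 (visible/near-UV)
- Paschen series: n_final = 3 (infrared)
- Brackett series: n_final = 4 (infrared)
- Pfund series: n_final = 5 (far infrared)

Since this transition ends at n = 3, it belongs to the Paschen series.

For reference, this 16 → 3 line has photon energy
ΔE = 13.6057 eV × (1/3² - 1/16²) = 1.4585972 eV,
corresponding to wavelength λ = hc/ΔE = 1239.84 eV·nm / 1.4585972 eV = 850.022 nm in the infrared region.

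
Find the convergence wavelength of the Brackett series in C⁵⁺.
40.50 nm

The series limit corresponds to the transition from n = ∞ to n = 4.
This is the highest energy (shortest wavelength) transition in the Brackett series.

E_∞ = 0 eV
E_4 = -13.6057 × 6² / 4² = -30.6128 eV

Energy at series limit:
ΔE = E_∞ - E_4 = 0 - (-30.6128) = 30.6128 eV
λ = hc/E = 1239.84 eV·nm / 30.6128 eV = 40.50 nm

This energy equals the ionization energy from the n = 4 state of C⁵⁺.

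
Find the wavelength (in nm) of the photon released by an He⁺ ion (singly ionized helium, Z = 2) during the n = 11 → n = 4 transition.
420.05 nm

First, find the transition energy using E_n = -13.6057 Z² / n² eV:
E_11 = -13.6057 × 2² / 11² = -0.449775 eV
E_4 = -13.6057 × 2² / 4² = -3.401425 eV

Photon energy: |ΔE| = |E_4 - E_11| = 2.951650 eV

Convert to wavelength using E = hc/λ with hc = 1239.84 eV·nm:
λ = hc/E = 1239.84 eV·nm / 2.951650 eV
λ = 420.05 nm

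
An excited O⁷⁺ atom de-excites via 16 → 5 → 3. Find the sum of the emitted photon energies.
93.350 eV

The energy levels of O⁷⁺ are E_n = -13.6057 × 8² / n² eV.

First transition (16 → 5):
ΔE₁ = |E_5 - E_16|
ΔE₁ = |-34.830592000 - (-3.401425000)| = 31.429167 eV

Second transition (5 → 3):
ΔE₂ = |E_3 - E_5|
ΔE₂ = |-96.751644444 - (-34.830592000)| = 61.921052 eV

Total energy released:
E_total = ΔE₁ + ΔE₂ = 31.429167 + 61.921052 = 93.350 eV

Note: This equals the direct transition 16 → 3: 93.350 eV ✓
Energy is conserved regardless of the path taken.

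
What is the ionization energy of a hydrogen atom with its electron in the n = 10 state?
0.14 eV

The ionization energy is the energy needed to remove the electron completely (n → ∞).

For hydrogen, E_n = -13.6057 eV / n².

At n = 10: E_10 = -13.6057 / 10² = -0.13606 eV
At n = ∞: E_∞ = 0 eV

Ionization energy = E_∞ - E_10 = 0 - (-0.13606) = 0.13606 eV
Ionization energy ≈ 0.14 eV

This is also called the binding energy of the electron in state n = 10.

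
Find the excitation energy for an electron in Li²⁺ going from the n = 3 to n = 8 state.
11.69 eV

The energy levels of a hydrogen-like atom are E_n = -13.6057 Z² eV / n².

Energy at n = 3: E_3 = -13.6057 × 3² / 3² = -13.60570 eV
Energy at n = 8: E_8 = -13.6057 × 3² / 8² = -1.91330 eV

The excitation energy is the difference:
ΔE = E_8 - E_3
ΔE = -1.91330 - (-13.60570)
ΔE = 11.69 eV

Since this is positive, energy must be absorbed (photon absorption).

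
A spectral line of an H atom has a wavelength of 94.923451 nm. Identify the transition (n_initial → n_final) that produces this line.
n = 5 → n = 1

First, find the photon energy from the wavelength (hc = 1239.84 eV·nm):
E = hc/λ = 1239.84 eV·nm / 94.923451 nm = 13.061472 eV

The energy levels of hydrogen satisfy E_n = -13.6057 / n² eV, so an emission n_i → n_f releases
ΔE = 13.6057 × (1/n_f² − 1/n_i²) eV.

Setting ΔE equal to the photon energy:
1/n_f² − 1/n_i² = 13.061472 / 13.6057 = 0.96000000

Since 1/n_i² must be positive, we need 1/n_f² > 0.96000000, i.e. n_f ≤ 1. For each allowed n_f, solve n_i = (1/n_f² − 0.96000000)^(−1/2) and check whether it is a whole number:
  n_f = 1: 1/n_i² = 1.00000000 − 0.96000000 = 0.04000000 → n_i = 5.000  → integer, n_i = 5 ✓

Only n_f = 1 gives an integer upper level, n_i = 5.

The transition is from n = 5 to n = 1 (emission).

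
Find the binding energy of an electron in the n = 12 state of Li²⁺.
0.850356 eV

The ionization energy is the energy needed to remove the electron completely (n → ∞).

For a hydrogen-like ion with Z = 3, E_n = -13.6057 Z² / n² eV.

At n = 12: E_12 = -13.6057 × 3² / 12² = -0.850356250 eV
At n = ∞: E_∞ = 0 eV

Ionization energy = E_∞ - E_12 = 0 - (-0.850356250) = 0.850356250 eV
Ionization energy ≈ 0.850356 eV

This is also called the binding energy of the electron in state n = 12.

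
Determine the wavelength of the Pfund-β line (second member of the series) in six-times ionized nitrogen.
94.923 nm

The lines of a series are numbered from the longest wavelength (smallest ΔE) outward; the second line is the transition from n = n_f + 2 to n_f.
The Pfund series has all transitions ending at n_f = 5.

For N⁶⁺ (Z = 7), the second line (β-line) is the jump from n = 7 to n = 5:
E_7 = -13.6057 × 7² / 7² = -13.60570 eV
E_5 = -13.6057 × 7² / 5² = -26.66717 eV
ΔE = E_7 - E_5 = 13.06147 eV

λ = hc/E = 1239.84 eV·nm / 13.06147 eV
λ = 94.923 nm

This is the β-line of the Pfund series in N⁶⁺.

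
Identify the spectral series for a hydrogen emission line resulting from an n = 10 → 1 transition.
Lyman series

The spectral series in hydrogen are named based on the final (lower) energy level:
- Lyman series: n_final = 1 (ultraviolet)
- Balmer series: n_final = 2 (visible/near-UV)
- Paschen series: n_final = 3 (infrared)
- Brackett series: n_final = 4 (infrared)
- Pfund series: n_final = 5 (far infrared)

Since this transition ends at n = 1, it belongs to the Lyman series.

For reference, this 10 → 1 line has photon energy
ΔE = 13.6057 eV × (1/1² - 1/10²) = 13.4696430 eV,
corresponding to wavelength λ = hc/ΔE = 1239.84 eV·nm / 13.4696430 eV = 92.04698 nm in the ultraviolet region.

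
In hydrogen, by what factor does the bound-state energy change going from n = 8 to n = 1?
64.000

Using E_n = -13.6057 Z² / n² eV with Z = 1:

E_1 = -13.6057 / 1² = -13.6057 / 1 = -13.605700000 eV
E_8 = -13.6057 / 8² = -13.6057 / 64 = -0.212589063 eV

The ratio is:
E_1/E_8 = (-13.605700000) / (-0.212589063)
E_1/E_8 = (-13.6057/1) / (-13.6057/64)
E_1/E_8 = 64/1
E_1/E_8 = 64.000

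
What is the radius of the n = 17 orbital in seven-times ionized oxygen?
1.9117 nm (or 19.1165 Å)

The Bohr radius formula is:
r_n = n² a₀ / Z

where a₀ = 0.0529177 nm is the Bohr radius.

For O⁷⁺ (Z = 8) at n = 17:
r_17 = 17² × 0.0529177 nm / 8
r_17 = 289 × 0.0529177 nm / 8
r_17 = 15.29322 nm / 8
r_17 = 1.9117 nm

The electron orbits at approximately 1.9117 nm from the nucleus.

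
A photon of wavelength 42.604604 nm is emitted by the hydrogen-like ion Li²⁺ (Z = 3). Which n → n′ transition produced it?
n = 9 → n = 2

First, find the photon energy from the wavelength (hc = 1239.84 eV·nm):
E = hc/λ = 1239.84 eV·nm / 42.604604 nm = 29.101080 eV

The energy levels of Li²⁺ satisfy E_n = -13.6057 × 3² / n² eV, so an emission n_i → n_f releases
ΔE = 13.6057 × 3² × (1/n_f² − 1/n_i²) eV.

Setting ΔE equal to the photon energy:
1/n_f² − 1/n_i² = 29.101080 / (13.6057 × 3²) = 0.23765432

Since 1/n_i² must be positive, we need 1/n_f² > 0.23765432, i.e. n_f ≤ 2. For each allowed n_f, solve n_i = (1/n_f² − 0.23765432)^(−1/2) and check whether it is a whole number:
  n_f = 1: 1/n_i² = 1.00000000 − 0.23765432 = 0.76234568 → n_i = 1.145  (not an integer) ✗
  n_f = 2: 1/n_i² = 0.25000000 − 0.23765432 = 0.01234568 → n_i = 9.000  → integer, n_i = 9 ✓

Only n_f = 2 gives an integer upper level, n_i = 9.

The transition is from n = 9 to n = 2 (emission).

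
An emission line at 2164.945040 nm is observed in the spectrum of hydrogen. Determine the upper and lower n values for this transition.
n = 7 → n = 4

First, find the photon energy from the wavelength (hc = 1239.84 eV·nm):
E = hc/λ = 1239.84 eV·nm / 2164.945040 nm = 0.57268890 eV

The energy levels of hydrogen satisfy E_n = -13.6057 / n² eV, so an emission n_i → n_f releases
ΔE = 13.6057 × (1/n_f² − 1/n_i²) eV.

Setting ΔE equal to the photon energy:
1/n_f² − 1/n_i² = 0.57268890 / 13.6057 = 0.042091837

Since 1/n_i² must be positive, we need 1/n_f² > 0.042091837, i.e. n_f ≤ 4. For each allowed n_f, solve n_i = (1/n_f² − 0.042091837)^(−1/2) and check whether it is a whole number:
  n_f = 1: 1/n_i² = 1.000000000 − 0.042091837 = 0.957908163 → n_i = 1.022  (not an integer) ✗
  n_f = 2: 1/n_i² = 0.250000000 − 0.042091837 = 0.207908163 → n_i = 2.193  (not an integer) ✗
  n_f = 3: 1/n_i² = 0.111111111 − 0.042091837 = 0.069019274 → n_i = 3.806  (not an integer) ✗
  n_f = 4: 1/n_i² = 0.062500000 − 0.042091837 = 0.020408163 → n_i = 7.000  → integer, n_i = 7 ✓

Only n_f = 4 gives an integer upper level, n_i = 7.

The transition is from n = 7 to n = 4 (emission).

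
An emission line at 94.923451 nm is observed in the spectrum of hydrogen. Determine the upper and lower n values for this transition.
n = 5 → n = 1

First, find the photon energy from the wavelength (hc = 1239.84 eV·nm):
E = hc/λ = 1239.84 eV·nm / 94.923451 nm = 13.061472 eV

The energy levels of hydrogen satisfy E_n = -13.6057 / n² eV, so an emission n_i → n_f releases
ΔE = 13.6057 × (1/n_f² − 1/n_i²) eV.

Setting ΔE equal to the photon energy:
1/n_f² − 1/n_i² = 13.061472 / 13.6057 = 0.96000000

Since 1/n_i² must be positive, we need 1/n_f² > 0.96000000, i.e. n_f ≤ 1. For each allowed n_f, solve n_i = (1/n_f² − 0.96000000)^(−1/2) and check whether it is a whole number:
  n_f = 1: 1/n_i² = 1.00000000 − 0.96000000 = 0.04000000 → n_i = 5.000  → integer, n_i = 5 ✓

Only n_f = 1 gives an integer upper level, n_i = 5.

The transition is from n = 5 to n = 1 (emission).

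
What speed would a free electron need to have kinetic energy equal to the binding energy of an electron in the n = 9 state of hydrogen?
2.431e+05 m/s (or 0.08% of c)

The binding energy at n = 9 for hydrogen is:
E_9 = -13.6057/9² = -0.1679716 eV
|E_9| = 0.1679716 eV

Convert to Joules:
KE = 0.1679716 eV × (1.602177 × 10⁻¹⁹ J/eV) = 2.69120e-20 J

Using KE = ½mv²:
v = √(2·KE/m_e)
v = √(2 × 2.69120e-20 J / 9.10938 × 10⁻³¹ kg)
v = 2.431e+05 m/s

This is approximately 0.08% the speed of light.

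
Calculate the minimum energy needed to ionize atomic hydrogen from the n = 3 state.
1.511744 eV

The ionization energy is the energy needed to remove the electron completely (n → ∞).

For hydrogen, E_n = -13.6057 eV / n².

At n = 3: E_3 = -13.6057 / 3² = -1.511744444 eV
At n = ∞: E_∞ = 0 eV

Ionization energy = E_∞ - E_3 = 0 - (-1.511744444) = 1.511744444 eV
Ionization energy ≈ 1.511744 eV

This is also called the binding energy of the electron in state n = 3.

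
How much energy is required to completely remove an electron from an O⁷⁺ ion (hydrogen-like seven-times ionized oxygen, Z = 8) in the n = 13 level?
5.152 eV

The ionization energy is the energy needed to remove the electron completely (n → ∞).

For a hydrogen-like ion with Z = 8, E_n = -13.6057 Z² / n² eV.

At n = 13: E_13 = -13.6057 × 8² / 13² = -5.152454 eV
At n = ∞: E_∞ = 0 eV

Ionization energy = E_∞ - E_13 = 0 - (-5.152454) = 5.152454 eV
Ionization energy ≈ 5.152 eV

This is also called the binding energy of the electron in state n = 13.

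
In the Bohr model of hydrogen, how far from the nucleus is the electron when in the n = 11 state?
6.4030 nm (or 64.0304 Å)

The Bohr radius formula is:
r_n = n² a₀ / Z

where a₀ = 0.0529177 nm is the Bohr radius.

For H (Z = 1) at n = 11:
r_11 = 11² × 0.0529177 nm / 1
r_11 = 121 × 0.0529177 nm / 1
r_11 = 6.40304 nm / 1
r_11 = 6.4030 nm

The electron orbits at approximately 6.4030 nm from the nucleus.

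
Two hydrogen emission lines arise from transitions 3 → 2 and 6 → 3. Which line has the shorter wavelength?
3 → 2

Calculate the energy for each transition:

Transition 3 → 2:
ΔE₁ = |E_2 - E_3| = |-13.6057/2² - (-13.6057/3²)|
ΔE₁ = |-3.40142500 - (-1.51174444)| = 1.88968 eV

Transition 6 → 3:
ΔE₂ = |E_3 - E_6| = |-13.6057/3² - (-13.6057/6²)|
ΔE₂ = |-1.51174444 - (-0.37793611)| = 1.13381 eV

Since 1.88968 eV > 1.13381 eV, the transition 3 → 2 emits the more energetic photon.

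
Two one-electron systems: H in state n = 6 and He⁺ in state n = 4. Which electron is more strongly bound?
He⁺ at n = 4 (E = -3.40 eV)

Using E_n = -13.6057 Z² / n² eV:

H (Z = 1) at n = 6:
E = -13.6057 × 1² / 6² = -13.6057 × 1 / 36 = -0.37794 eV

He⁺ (Z = 2) at n = 4:
E = -13.6057 × 2² / 4² = -13.6057 × 4 / 16 = -3.40143 eV

Since -3.40143 eV < -0.37794 eV,
He⁺ at n = 4 is more tightly bound (requires more energy to ionize).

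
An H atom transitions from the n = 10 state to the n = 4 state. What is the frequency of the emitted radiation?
1.72717e+14 Hz

First, find the transition energy:
E_10 = -13.6057 / 10² = -0.136057000 eV
E_4 = -13.6057 / 4² = -0.850356250 eV
|ΔE| = |E_4 - E_10| = 0.714299250 eV

Convert to Joules: E = 0.714299250 eV × (1.602177 × 10⁻¹⁹ J/eV) = 1.1444338e-19 J

Using E = hf:
f = E/h = 1.1444338e-19 J / (6.62607 × 10⁻³⁴ J·s)
f = 1.72717e+14 Hz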